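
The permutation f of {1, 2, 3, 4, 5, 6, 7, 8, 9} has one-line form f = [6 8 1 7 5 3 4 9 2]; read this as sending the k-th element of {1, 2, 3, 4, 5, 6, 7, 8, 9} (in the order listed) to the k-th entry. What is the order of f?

Decomposing into disjoint cycles gives cycle lengths 3, 3, 2, 1.
The order is lcm(3, 3, 2) = 6.

6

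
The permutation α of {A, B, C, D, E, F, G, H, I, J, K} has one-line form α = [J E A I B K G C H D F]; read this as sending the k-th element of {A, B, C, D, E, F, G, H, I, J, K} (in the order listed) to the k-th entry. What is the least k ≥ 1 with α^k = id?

The disjoint-cycle form of α has cycle lengths 6, 2, 2, 1.
The order of α is the least common multiple of its cycle lengths: lcm(6, 2, 2) = 6.

6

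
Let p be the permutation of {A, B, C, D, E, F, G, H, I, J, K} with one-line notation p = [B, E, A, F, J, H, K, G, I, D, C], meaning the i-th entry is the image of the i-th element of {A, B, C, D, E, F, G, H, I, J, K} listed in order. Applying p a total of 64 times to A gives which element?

Tracing A → B → … returns to A after 10 steps, so A lies in a 10-cycle (A, B, E, J, D, F, H, G, K, C).
Since the cycle has length 10, p^64 acts on it the same as p^4 (64 mod 10 = 4).
Stepping 4 places around the cycle: A → B → E → J → D.

D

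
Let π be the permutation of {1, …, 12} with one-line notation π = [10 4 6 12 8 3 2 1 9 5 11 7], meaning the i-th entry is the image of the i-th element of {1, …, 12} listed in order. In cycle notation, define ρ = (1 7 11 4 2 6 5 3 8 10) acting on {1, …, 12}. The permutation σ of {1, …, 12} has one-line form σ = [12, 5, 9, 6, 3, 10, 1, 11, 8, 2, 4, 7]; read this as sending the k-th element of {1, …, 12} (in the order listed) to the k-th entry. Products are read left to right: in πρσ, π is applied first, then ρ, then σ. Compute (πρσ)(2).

5

(πρσ)(2) = σ(ρ(π(2))). π(2) = 4, then ρ(4) = 2, then σ(2) = 5, so the result is 5.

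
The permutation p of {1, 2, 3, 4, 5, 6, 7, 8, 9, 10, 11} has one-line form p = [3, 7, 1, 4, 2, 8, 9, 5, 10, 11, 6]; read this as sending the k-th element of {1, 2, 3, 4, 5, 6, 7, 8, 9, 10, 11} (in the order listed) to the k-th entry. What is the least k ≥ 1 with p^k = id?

8

The disjoint-cycle form of p has cycle lengths 8, 2, 1.
The order of p is the least common multiple of its cycle lengths: lcm(8, 2) = 8.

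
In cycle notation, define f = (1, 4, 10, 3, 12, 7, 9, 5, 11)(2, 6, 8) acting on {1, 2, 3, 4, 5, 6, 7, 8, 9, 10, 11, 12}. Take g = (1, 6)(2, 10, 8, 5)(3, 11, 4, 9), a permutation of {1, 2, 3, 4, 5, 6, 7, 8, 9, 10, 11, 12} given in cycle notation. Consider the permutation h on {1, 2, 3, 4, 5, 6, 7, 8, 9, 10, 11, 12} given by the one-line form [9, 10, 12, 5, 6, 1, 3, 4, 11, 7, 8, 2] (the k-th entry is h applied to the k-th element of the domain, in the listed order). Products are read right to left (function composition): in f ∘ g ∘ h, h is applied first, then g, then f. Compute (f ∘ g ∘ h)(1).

(f ∘ g ∘ h)(1) = f(g(h(1))). h(1) = 9, then g(9) = 3, then f(3) = 12, so the result is 12.

12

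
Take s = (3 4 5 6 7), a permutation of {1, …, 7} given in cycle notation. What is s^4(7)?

7 lies in the 5-cycle (3 4 5 6 7).
Advancing 4 steps from 7: 7 → 3 → 4 → 5 → 6.

6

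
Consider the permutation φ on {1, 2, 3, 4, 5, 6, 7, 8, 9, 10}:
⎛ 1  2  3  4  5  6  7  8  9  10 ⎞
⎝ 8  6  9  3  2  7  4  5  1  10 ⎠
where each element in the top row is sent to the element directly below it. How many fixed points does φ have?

1

The fixed points (elements with φ(x) = x) are {10}, so there is 1.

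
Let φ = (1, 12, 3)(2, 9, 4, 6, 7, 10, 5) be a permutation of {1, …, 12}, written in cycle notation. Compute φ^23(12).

12 lies in the 3-cycle (1, 12, 3).
On a 3-cycle, φ^3 is the identity, so φ^23 = φ^2 there (23 ≡ 2 mod 3).
Advancing 2 steps from 12: 12 → 3 → 1.

1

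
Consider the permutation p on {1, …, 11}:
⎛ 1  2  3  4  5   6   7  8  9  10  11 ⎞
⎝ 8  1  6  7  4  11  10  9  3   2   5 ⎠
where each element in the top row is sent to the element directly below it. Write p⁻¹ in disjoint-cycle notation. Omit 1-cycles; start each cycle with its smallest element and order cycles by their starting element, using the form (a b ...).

(1 2 10 7 4 5 11 6 3 9 8)

First write p in disjoint cycles: (1 8 9 3 6 11 5 4 7 10 2).
Reversing each cycle (and rotating so the smallest element leads) gives p⁻¹ = (1 2 10 7 4 5 11 6 3 9 8).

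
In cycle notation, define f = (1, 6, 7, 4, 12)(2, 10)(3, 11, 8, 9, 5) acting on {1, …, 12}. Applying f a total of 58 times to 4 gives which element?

4 lies in the 5-cycle (1, 6, 7, 4, 12).
Powers repeat with period 5 on this cycle, and 58 mod 5 = 3, so f^58(4) = f^3(4).
Advancing 3 steps from 4: 4 → 12 → 1 → 6.

6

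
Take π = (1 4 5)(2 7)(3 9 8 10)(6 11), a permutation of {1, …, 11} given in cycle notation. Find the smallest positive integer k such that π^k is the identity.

The cycle type of π is (4, 3, 2, 2).
The order is lcm(4, 3, 2, 2) = 12.

12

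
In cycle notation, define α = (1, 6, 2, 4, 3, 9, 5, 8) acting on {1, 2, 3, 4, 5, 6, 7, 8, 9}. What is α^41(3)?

9

3 lies in the 8-cycle (1, 6, 2, 4, 3, 9, 5, 8).
On an 8-cycle, α^8 is the identity, so α^41 = α^1 there (41 ≡ 1 mod 8).
Advancing 1 step from 3: 3 → 9.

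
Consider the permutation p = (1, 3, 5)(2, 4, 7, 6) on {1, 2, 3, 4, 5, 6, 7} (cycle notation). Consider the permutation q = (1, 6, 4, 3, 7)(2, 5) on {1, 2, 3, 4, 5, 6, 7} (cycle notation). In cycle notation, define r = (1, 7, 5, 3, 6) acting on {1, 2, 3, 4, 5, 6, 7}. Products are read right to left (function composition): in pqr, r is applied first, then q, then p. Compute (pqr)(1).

Chase 1: r(1) = 7; q(7) = 1; p(1) = 3. Hence (pqr)(1) = 3.

3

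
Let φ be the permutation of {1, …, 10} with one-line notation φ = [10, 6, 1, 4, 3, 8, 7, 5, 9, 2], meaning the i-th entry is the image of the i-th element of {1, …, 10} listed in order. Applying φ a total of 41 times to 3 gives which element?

Tracing 3 → 1 → … returns to 3 after 7 steps, so 3 lies in a 7-cycle (1, 10, 2, 6, 8, 5, 3).
Powers repeat with period 7 on this cycle, and 41 mod 7 = 6, so φ^41(3) = φ^6(3).
Advancing 6 steps from 3: 3 → 1 → 10 → 2 → 6 → 8 → 5.

5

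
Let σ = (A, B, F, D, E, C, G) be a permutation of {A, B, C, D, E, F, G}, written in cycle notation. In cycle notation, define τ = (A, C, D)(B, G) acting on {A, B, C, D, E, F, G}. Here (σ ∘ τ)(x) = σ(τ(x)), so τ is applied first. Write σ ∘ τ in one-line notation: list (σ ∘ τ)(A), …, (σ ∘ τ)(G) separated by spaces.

(σ ∘ τ)(x) = σ(τ(x)). Computing each image: σ(τ(A)) = σ(C) = G, σ(τ(B)) = σ(G) = A, σ(τ(C)) = σ(D) = E, σ(τ(D)) = σ(A) = B, σ(τ(E)) = σ(E) = C, σ(τ(F)) = σ(F) = D, σ(τ(G)) = σ(B) = F.
Hence σ ∘ τ = [G A E B C D F].

G A E B C D F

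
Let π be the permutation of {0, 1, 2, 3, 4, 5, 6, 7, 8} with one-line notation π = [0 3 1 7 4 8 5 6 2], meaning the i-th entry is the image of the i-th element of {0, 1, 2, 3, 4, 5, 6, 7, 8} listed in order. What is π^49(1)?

Tracing 1 → 3 → … returns to 1 after 7 steps, so 1 lies in a 7-cycle (1 3 7 6 5 8 2).
Since the cycle has length 7, π^49 acts on it the same as π^0 (49 mod 7 = 0).
So π^49(1) = 1.

1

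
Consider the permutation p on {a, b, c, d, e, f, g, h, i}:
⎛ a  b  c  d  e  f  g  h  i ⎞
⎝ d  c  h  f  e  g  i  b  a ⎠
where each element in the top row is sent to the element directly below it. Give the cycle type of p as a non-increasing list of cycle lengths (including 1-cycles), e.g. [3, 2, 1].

[5, 3, 1]

The disjoint cycles are (a d f g i)(b c h)(e), with lengths 5, 3, 1 in non-increasing order.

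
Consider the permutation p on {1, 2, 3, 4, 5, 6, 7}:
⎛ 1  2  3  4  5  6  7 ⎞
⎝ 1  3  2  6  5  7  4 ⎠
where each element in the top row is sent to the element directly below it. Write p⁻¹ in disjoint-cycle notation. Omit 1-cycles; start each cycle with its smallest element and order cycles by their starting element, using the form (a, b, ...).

(2, 3)(4, 7, 6)

The cycle decomposition of p is (2, 3)(4, 6, 7).
The inverse reverses every cycle; in canonical form, p⁻¹ = (2, 3)(4, 7, 6).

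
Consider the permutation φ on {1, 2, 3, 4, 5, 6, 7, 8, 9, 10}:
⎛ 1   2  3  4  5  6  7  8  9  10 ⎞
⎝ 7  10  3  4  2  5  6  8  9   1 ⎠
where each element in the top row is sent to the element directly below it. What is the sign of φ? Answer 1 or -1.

In disjoint-cycle form the cycle lengths are 6, 1, 1, 1, 1.
A cycle is odd iff its length is even; φ has 1 even-length cycle, so sgn(φ) = (−1)^1 and φ is odd.

-1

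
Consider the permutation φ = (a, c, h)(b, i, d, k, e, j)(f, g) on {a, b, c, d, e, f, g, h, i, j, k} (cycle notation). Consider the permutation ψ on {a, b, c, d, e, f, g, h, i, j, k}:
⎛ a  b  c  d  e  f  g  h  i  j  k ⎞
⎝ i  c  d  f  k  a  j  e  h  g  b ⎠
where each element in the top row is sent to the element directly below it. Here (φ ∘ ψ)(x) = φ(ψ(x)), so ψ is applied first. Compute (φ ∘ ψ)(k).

First apply ψ: ψ(k) = b, then φ(b) = i. Thus (φ ∘ ψ)(k) = i.

i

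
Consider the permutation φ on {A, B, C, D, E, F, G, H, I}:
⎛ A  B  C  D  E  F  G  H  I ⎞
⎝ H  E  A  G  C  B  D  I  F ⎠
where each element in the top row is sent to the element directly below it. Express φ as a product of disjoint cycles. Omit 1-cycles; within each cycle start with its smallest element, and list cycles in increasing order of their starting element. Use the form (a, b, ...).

(A, H, I, F, B, E, C)(D, G)

Start at A and follow images: A → H → I → F → B → E → C → A, giving the cycle (A, H, I, F, B, E, C).
Continuing from each remaining unvisited element yields (A, H, I, F, B, E, C)(D, G).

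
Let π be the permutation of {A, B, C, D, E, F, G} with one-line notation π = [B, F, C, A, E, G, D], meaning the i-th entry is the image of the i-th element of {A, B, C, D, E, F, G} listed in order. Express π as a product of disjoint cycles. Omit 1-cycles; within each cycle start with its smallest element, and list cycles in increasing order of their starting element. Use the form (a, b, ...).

Iterating π from A gives A → B → F → G → D → A; that is the 5-cycle (A, B, F, G, D).
Continuing from each remaining unvisited element yields (A, B, F, G, D).

(A, B, F, G, D)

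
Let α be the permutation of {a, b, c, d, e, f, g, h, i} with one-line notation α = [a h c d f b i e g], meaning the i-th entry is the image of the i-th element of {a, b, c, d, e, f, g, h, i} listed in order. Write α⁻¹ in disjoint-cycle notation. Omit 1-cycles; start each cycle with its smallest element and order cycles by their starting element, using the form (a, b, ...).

The cycle decomposition of α is (b, h, e, f)(g, i).
The inverse reverses every cycle; in canonical form, α⁻¹ = (b, f, e, h)(g, i).

(b, f, e, h)(g, i)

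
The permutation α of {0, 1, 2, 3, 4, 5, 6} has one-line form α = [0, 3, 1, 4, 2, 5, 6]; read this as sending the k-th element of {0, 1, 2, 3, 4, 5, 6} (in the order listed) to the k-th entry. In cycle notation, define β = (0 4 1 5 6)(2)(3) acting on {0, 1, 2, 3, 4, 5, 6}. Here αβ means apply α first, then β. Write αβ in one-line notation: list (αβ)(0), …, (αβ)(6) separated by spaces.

4 3 5 1 2 6 0

(αβ)(x) = β(α(x)). Computing each image: β(α(0)) = β(0) = 4, β(α(1)) = β(3) = 3, β(α(2)) = β(1) = 5, β(α(3)) = β(4) = 1, β(α(4)) = β(2) = 2, β(α(5)) = β(5) = 6, β(α(6)) = β(6) = 0.
Hence αβ = [4 3 5 1 2 6 0].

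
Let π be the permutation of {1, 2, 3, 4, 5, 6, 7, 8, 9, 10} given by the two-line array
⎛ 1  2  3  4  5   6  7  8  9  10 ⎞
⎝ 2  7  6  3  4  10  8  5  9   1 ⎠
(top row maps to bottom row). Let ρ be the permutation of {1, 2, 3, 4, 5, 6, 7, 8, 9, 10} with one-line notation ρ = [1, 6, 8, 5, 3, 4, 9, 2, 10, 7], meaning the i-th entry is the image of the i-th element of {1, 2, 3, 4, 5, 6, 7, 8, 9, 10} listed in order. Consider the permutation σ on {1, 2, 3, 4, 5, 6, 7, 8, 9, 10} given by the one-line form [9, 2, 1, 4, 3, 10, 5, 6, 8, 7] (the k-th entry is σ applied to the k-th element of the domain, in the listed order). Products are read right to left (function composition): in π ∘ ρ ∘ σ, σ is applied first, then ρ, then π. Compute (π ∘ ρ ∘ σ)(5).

Apply the permutations in order: σ(5) = 3, then ρ(3) = 8, then π(8) = 5. So (π ∘ ρ ∘ σ)(5) = 5.

5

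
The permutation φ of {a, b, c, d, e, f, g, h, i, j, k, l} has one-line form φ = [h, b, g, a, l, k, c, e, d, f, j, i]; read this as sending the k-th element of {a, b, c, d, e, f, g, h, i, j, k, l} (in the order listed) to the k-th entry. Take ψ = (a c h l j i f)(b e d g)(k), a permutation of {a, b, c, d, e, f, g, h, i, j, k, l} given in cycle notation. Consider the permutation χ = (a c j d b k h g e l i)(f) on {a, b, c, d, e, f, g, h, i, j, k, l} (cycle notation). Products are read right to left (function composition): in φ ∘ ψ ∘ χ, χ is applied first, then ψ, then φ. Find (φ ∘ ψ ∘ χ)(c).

Chase c: χ(c) = j; ψ(j) = i; φ(i) = d. Hence (φ ∘ ψ ∘ χ)(c) = d.

d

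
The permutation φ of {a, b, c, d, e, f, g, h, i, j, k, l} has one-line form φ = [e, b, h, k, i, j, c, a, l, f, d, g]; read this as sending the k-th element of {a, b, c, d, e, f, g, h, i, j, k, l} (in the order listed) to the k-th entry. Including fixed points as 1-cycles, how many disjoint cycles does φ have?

The cycle decomposition is (a e i l g c h)(b)(d k)(f j), which has 4 cycles (counting 1-cycles).

4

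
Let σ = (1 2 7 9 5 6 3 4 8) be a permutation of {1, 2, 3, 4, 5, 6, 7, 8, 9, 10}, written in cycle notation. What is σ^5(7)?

7 lies in the 9-cycle (1 2 7 9 5 6 3 4 8).
Advancing 5 steps from 7: 7 → 9 → 5 → 6 → 3 → 4.

4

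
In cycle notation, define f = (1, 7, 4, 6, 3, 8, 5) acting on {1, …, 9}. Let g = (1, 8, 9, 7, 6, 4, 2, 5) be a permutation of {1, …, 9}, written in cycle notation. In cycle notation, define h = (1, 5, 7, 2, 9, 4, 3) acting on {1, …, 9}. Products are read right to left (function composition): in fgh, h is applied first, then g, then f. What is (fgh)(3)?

(fgh)(3) = f(g(h(3))). h(3) = 1, then g(1) = 8, then f(8) = 5, so the result is 5.

5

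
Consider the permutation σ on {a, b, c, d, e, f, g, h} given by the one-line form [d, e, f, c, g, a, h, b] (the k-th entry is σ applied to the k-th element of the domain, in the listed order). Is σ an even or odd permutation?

In disjoint-cycle form the cycle lengths are 4, 4.
A cycle is odd iff its length is even; σ has 2 even-length cycles, so sgn(σ) = (−1)^2 and σ is even.

even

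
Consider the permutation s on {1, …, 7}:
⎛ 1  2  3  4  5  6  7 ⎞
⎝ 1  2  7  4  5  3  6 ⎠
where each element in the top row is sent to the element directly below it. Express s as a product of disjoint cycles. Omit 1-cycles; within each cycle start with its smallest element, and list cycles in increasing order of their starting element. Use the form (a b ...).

(3 7 6)

Iterating s from 3 gives 3 → 7 → 6 → 3; that is the 3-cycle (3 7 6).
Continuing from each remaining unvisited element yields (3 7 6).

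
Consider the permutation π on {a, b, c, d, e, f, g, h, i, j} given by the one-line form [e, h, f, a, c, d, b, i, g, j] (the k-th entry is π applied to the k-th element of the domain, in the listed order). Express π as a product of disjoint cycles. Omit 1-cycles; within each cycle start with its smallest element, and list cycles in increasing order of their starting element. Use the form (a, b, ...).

Start at a and follow images: a → e → c → f → d → a, giving the cycle (a, e, c, f, d).
Repeating from the next unused element and collecting all non-trivial cycles gives (a, e, c, f, d)(b, h, i, g).

(a, e, c, f, d)(b, h, i, g)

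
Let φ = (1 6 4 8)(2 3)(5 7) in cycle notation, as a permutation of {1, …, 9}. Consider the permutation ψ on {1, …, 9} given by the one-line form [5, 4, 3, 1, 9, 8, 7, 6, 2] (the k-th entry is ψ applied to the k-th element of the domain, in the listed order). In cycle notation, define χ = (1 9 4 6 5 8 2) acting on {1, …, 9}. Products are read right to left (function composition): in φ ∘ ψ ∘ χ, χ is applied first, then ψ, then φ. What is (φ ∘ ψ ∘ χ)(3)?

2

Apply the permutations in order: χ(3) = 3, then ψ(3) = 3, then φ(3) = 2. So (φ ∘ ψ ∘ χ)(3) = 2.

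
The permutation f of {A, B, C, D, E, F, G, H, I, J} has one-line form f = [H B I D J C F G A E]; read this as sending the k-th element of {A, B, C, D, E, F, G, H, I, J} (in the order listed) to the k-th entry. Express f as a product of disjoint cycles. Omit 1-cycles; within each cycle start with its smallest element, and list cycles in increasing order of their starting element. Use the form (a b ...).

(A H G F C I)(E J)

Start at A and follow images: A → H → G → F → C → I → A, giving the cycle (A H G F C I).
Repeating from the next unused element and collecting all non-trivial cycles gives (A H G F C I)(E J).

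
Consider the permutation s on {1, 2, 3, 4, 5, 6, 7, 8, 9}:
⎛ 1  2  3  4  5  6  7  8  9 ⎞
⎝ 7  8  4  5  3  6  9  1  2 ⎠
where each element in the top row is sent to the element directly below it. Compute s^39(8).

2

Tracing 8 → 1 → … returns to 8 after 5 steps, so 8 lies in a 5-cycle (1 7 9 2 8).
Powers repeat with period 5 on this cycle, and 39 mod 5 = 4, so s^39(8) = s^4(8).
Advancing 4 steps from 8: 8 → 1 → 7 → 9 → 2.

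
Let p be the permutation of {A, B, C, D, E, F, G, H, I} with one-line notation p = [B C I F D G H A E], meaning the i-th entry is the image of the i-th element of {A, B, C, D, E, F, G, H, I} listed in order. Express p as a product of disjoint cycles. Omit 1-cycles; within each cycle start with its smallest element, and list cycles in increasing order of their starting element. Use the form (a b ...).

(A B C I E D F G H)

From A: A → B → C → I → E → D → F → G → H → A, closing the cycle (A B C I E D F G H).
Continuing from each remaining unvisited element yields (A B C I E D F G H).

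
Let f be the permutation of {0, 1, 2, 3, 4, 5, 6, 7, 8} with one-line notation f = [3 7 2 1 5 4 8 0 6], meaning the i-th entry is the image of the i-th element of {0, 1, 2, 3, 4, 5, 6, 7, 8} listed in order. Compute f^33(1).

Tracing 1 → 7 → … returns to 1 after 4 steps, so 1 lies in a 4-cycle (0 3 1 7).
Powers repeat with period 4 on this cycle, and 33 mod 4 = 1, so f^33(1) = f^1(1).
Stepping 1 place around the cycle: 1 → 7.

7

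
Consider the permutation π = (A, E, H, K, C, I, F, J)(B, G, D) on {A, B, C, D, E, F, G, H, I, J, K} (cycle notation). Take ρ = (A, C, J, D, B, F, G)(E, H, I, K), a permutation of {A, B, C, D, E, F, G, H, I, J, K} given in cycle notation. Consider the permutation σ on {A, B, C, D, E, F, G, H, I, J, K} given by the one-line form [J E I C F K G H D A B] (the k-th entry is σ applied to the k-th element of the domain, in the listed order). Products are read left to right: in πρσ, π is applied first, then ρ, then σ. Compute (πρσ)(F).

C

Chase F: π(F) = J; ρ(J) = D; σ(D) = C. Hence (πρσ)(F) = C.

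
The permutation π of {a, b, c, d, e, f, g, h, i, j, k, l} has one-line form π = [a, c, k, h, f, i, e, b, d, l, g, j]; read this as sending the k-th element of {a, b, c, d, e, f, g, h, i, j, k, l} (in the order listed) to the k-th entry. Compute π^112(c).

Tracing c → k → … returns to c after 9 steps, so c lies in a 9-cycle (b, c, k, g, e, f, i, d, h).
On a 9-cycle, π^9 is the identity, so π^112 = π^4 there (112 ≡ 4 mod 9).
Advancing 4 steps from c: c → k → g → e → f.

f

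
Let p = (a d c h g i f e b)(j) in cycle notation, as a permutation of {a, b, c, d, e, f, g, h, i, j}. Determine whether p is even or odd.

even

The cycle lengths are 9, 1.
A cycle is odd iff its length is even; p has 0 even-length cycles, so sgn(p) = (−1)^0 and p is even.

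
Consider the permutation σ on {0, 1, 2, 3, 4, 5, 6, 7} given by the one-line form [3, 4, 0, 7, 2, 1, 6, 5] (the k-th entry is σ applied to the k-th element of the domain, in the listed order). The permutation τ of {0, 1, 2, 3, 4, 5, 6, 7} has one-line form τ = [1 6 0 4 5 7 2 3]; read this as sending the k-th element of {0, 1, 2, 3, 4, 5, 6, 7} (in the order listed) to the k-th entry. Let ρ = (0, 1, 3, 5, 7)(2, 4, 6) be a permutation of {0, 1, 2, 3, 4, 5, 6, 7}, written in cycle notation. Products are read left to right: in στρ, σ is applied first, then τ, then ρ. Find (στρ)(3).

5

Apply the permutations in order: σ(3) = 7, then τ(7) = 3, then ρ(3) = 5. So (στρ)(3) = 5.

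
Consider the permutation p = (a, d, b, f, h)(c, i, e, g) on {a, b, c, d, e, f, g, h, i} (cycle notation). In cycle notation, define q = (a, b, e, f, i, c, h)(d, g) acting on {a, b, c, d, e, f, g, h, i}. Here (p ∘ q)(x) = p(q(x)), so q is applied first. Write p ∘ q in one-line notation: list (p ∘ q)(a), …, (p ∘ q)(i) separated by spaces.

f g a c h e b d i

(p ∘ q)(x) = p(q(x)). Computing each image: p(q(a)) = p(b) = f, p(q(b)) = p(e) = g, p(q(c)) = p(h) = a, p(q(d)) = p(g) = c, p(q(e)) = p(f) = h, p(q(f)) = p(i) = e, p(q(g)) = p(d) = b, p(q(h)) = p(a) = d, p(q(i)) = p(c) = i.
Hence p ∘ q = [f g a c h e b d i].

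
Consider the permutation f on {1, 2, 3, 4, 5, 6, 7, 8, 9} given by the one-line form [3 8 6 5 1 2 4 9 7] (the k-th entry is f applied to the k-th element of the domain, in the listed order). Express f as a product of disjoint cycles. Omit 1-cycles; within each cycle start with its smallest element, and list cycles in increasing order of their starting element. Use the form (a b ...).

Iterating f from 1 gives 1 → 3 → 6 → 2 → 8 → 9 → 7 → 4 → 5 → 1; that is the 9-cycle (1 3 6 2 8 9 7 4 5).
Continuing from each remaining unvisited element yields (1 3 6 2 8 9 7 4 5).

(1 3 6 2 8 9 7 4 5)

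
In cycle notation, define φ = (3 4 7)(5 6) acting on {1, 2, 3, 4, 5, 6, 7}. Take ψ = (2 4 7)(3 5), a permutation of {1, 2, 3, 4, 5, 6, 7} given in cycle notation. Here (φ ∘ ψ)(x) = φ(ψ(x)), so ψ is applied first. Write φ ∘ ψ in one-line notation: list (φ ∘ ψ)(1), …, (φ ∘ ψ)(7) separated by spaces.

1 7 6 3 4 5 2

(φ ∘ ψ)(x) = φ(ψ(x)). Computing each image: φ(ψ(1)) = φ(1) = 1, φ(ψ(2)) = φ(4) = 7, φ(ψ(3)) = φ(5) = 6, φ(ψ(4)) = φ(7) = 3, φ(ψ(5)) = φ(3) = 4, φ(ψ(6)) = φ(6) = 5, φ(ψ(7)) = φ(2) = 2.
Hence φ ∘ ψ = [1 7 6 3 4 5 2].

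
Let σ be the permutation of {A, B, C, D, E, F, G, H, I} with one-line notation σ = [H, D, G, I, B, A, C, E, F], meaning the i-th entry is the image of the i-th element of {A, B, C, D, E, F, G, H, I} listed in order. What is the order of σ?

Decomposing into disjoint cycles gives cycle lengths 7, 2.
Since disjoint cycles commute, ord(σ) = lcm(7, 2) = 14.

14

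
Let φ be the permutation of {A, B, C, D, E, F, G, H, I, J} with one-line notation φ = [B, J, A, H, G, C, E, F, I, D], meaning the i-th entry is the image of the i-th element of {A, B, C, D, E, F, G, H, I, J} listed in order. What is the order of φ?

14

The disjoint-cycle form of φ has cycle lengths 7, 2, 1.
Since disjoint cycles commute, ord(φ) = lcm(7, 2) = 14.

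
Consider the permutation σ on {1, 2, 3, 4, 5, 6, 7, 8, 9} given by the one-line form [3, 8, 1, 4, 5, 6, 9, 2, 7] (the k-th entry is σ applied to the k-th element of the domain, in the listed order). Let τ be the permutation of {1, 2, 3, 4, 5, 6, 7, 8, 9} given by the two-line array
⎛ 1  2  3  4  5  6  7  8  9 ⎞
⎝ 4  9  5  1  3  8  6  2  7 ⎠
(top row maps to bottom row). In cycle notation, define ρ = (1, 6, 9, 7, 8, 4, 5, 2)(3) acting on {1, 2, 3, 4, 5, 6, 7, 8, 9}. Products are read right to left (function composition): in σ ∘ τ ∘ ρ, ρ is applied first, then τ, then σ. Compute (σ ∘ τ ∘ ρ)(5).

7

Apply the permutations in order: ρ(5) = 2, then τ(2) = 9, then σ(9) = 7. So (σ ∘ τ ∘ ρ)(5) = 7.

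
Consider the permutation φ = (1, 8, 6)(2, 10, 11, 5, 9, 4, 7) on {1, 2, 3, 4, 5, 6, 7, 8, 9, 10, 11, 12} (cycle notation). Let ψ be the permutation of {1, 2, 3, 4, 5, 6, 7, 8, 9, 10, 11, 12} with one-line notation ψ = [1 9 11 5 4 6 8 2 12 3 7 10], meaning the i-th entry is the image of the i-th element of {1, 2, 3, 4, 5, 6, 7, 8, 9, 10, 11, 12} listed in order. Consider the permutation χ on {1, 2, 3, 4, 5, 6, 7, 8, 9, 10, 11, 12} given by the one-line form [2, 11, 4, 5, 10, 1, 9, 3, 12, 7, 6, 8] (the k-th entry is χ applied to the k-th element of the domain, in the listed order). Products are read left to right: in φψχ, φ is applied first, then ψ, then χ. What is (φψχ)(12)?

7

Apply the permutations in order: φ(12) = 12, then ψ(12) = 10, then χ(10) = 7. So (φψχ)(12) = 7.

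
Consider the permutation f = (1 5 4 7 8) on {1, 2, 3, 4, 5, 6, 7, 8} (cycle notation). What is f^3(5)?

8

5 lies in the 5-cycle (1 5 4 7 8).
Stepping 3 places around the cycle: 5 → 4 → 7 → 8.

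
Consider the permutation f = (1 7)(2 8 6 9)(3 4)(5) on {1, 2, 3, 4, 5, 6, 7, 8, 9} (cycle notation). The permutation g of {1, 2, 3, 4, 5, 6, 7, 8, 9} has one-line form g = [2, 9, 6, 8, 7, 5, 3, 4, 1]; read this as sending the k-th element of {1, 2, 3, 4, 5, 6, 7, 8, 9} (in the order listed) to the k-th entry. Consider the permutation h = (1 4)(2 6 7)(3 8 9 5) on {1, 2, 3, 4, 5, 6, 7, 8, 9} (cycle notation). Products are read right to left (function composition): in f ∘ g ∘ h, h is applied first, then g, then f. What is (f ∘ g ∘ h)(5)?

9

Chase 5: h(5) = 3; g(3) = 6; f(6) = 9. Hence (f ∘ g ∘ h)(5) = 9.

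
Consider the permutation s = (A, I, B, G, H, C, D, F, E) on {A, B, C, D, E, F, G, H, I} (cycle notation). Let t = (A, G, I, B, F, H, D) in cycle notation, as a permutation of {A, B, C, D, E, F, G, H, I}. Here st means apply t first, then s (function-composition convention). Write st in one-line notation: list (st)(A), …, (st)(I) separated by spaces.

Chase each element through t then s: A → G → H; B → F → E; C → C → D; D → A → I; E → E → A; F → H → C; G → I → B; H → D → F; I → B → G.
So st in one-line form is H E D I A C B F G.

H E D I A C B F G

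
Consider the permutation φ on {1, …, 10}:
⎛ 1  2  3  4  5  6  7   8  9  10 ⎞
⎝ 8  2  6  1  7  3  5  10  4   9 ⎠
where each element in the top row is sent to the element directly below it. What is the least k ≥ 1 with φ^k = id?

Writing φ as disjoint cycles, the cycle lengths are 5, 2, 2, 1.
The order is lcm(5, 2, 2) = 10.

10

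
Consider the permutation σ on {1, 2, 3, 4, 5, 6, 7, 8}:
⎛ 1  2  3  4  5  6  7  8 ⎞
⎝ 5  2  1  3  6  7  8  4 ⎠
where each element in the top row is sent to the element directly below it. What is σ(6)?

7

The entry below 6 in the array is 7, so σ(6) = 7.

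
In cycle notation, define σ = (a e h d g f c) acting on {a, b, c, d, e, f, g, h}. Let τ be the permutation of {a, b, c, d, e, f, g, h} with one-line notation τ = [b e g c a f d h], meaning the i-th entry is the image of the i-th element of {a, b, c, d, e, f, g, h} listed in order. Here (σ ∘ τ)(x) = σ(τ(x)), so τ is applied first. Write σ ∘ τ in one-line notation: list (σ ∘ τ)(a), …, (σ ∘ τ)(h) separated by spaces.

b h f a e c g d

Chase each element through τ then σ: a → b → b; b → e → h; c → g → f; d → c → a; e → a → e; f → f → c; g → d → g; h → h → d.
So σ ∘ τ in one-line form is b h f a e c g d.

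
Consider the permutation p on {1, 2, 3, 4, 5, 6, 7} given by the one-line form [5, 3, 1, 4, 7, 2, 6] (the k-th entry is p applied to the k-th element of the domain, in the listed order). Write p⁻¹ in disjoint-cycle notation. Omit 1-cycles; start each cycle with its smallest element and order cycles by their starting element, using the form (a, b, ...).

First write p in disjoint cycles: (1, 5, 7, 6, 2, 3).
Reversing each cycle (and rotating so the smallest element leads) gives p⁻¹ = (1, 3, 2, 6, 7, 5).

(1, 3, 2, 6, 7, 5)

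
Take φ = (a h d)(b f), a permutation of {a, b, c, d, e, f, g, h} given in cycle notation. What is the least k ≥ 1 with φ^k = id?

The cycle type of φ is (3, 2, 1, 1, 1).
The order is lcm(3, 2) = 6.

6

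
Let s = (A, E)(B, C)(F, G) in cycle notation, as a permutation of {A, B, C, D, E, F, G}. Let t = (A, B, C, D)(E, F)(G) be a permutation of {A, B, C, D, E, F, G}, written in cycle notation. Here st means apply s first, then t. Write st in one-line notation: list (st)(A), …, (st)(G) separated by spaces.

F D C A B G E

(st)(x) = t(s(x)). Computing each image: t(s(A)) = t(E) = F, t(s(B)) = t(C) = D, t(s(C)) = t(B) = C, t(s(D)) = t(D) = A, t(s(E)) = t(A) = B, t(s(F)) = t(G) = G, t(s(G)) = t(F) = E.
Hence st = [F D C A B G E].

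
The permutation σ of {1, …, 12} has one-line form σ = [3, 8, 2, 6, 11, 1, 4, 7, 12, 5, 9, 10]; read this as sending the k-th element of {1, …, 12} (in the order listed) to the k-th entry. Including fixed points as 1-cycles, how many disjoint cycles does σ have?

2

The cycle decomposition is (1, 3, 2, 8, 7, 4, 6)(5, 11, 9, 12, 10), which has 2 cycles (counting 1-cycles).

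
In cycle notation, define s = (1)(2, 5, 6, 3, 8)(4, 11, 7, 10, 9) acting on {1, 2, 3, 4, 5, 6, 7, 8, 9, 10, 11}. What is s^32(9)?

11

9 lies in the 5-cycle (4, 11, 7, 10, 9).
Powers repeat with period 5 on this cycle, and 32 mod 5 = 2, so s^32(9) = s^2(9).
Stepping 2 places around the cycle: 9 → 4 → 11.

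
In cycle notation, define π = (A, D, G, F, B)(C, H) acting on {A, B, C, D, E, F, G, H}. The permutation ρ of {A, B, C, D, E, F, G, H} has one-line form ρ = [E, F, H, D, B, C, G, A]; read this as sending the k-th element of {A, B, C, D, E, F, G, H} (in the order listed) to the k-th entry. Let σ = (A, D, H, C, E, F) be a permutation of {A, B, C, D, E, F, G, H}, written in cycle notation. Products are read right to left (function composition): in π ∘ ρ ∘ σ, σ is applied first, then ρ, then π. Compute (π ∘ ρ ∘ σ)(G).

Chase G: σ(G) = G; ρ(G) = G; π(G) = F. Hence (π ∘ ρ ∘ σ)(G) = F.

F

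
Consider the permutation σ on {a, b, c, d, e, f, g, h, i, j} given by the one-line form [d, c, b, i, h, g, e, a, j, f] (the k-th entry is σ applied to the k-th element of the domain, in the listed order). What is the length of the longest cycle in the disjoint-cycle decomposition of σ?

Decomposing into disjoint cycles gives (a, d, i, j, f, g, e, h)(b, c); the longest has length 8.

8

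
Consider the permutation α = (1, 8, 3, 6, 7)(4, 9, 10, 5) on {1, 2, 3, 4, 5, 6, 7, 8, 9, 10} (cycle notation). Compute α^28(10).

10

10 lies in the 4-cycle (4, 9, 10, 5).
Since the cycle has length 4, α^28 acts on it the same as α^0 (28 mod 4 = 0).
So α^28(10) = 10.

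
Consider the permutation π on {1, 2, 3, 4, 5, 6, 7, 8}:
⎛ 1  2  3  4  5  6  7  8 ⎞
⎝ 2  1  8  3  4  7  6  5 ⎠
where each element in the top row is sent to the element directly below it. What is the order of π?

The disjoint-cycle form of π has cycle lengths 4, 2, 2.
The order is lcm(4, 2, 2) = 4.

4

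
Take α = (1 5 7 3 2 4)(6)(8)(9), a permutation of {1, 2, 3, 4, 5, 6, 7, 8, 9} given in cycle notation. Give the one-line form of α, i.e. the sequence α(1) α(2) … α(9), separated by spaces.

Each element maps to the next entry in its cycle (wrapping to the front): 1→5, 2→4, 3→2, 4→1, 5→7, 6→6, 7→3, 8→8, 9→9.
Listing these in domain order gives 5 4 2 1 7 6 3 8 9.

5 4 2 1 7 6 3 8 9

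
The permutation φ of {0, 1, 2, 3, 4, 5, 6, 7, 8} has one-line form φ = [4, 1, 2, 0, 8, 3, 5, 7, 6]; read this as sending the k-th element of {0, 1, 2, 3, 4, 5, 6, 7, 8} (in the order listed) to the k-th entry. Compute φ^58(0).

Tracing 0 → 4 → … returns to 0 after 6 steps, so 0 lies in a 6-cycle (0 4 8 6 5 3).
Powers repeat with period 6 on this cycle, and 58 mod 6 = 4, so φ^58(0) = φ^4(0).
Advancing 4 steps from 0: 0 → 4 → 8 → 6 → 5.

5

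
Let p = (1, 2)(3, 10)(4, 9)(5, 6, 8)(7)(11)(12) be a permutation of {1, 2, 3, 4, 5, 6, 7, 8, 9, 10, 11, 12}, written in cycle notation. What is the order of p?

6

The cycle type of p is (3, 2, 2, 2, 1, 1, 1).
The order is lcm(3, 2, 2, 2) = 6.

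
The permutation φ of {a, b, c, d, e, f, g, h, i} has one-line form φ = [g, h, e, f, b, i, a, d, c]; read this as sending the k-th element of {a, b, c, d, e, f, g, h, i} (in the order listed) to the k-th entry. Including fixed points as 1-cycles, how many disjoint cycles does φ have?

2

The cycle decomposition is (a g)(b h d f i c e), which has 2 cycles (counting 1-cycles).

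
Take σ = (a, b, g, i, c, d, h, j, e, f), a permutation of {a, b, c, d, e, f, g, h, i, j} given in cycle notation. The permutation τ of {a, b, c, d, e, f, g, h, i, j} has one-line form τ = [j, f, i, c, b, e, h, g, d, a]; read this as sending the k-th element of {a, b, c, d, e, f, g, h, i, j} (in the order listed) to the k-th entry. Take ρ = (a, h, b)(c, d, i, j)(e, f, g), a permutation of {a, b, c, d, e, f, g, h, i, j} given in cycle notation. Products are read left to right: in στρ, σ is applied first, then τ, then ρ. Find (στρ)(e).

f

Apply the permutations in order: σ(e) = f, then τ(f) = e, then ρ(e) = f. So (στρ)(e) = f.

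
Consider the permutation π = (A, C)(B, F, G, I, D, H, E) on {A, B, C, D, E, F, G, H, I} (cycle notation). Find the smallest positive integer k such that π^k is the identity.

The cycle type of π is (7, 2).
The order of π is the least common multiple of its cycle lengths: lcm(7, 2) = 14.

14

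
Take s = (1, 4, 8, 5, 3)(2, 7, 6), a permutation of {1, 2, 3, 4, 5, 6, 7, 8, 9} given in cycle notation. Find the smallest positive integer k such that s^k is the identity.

15

The disjoint cycles have lengths 5, 3, 1.
Since disjoint cycles commute, ord(s) = lcm(5, 3) = 15.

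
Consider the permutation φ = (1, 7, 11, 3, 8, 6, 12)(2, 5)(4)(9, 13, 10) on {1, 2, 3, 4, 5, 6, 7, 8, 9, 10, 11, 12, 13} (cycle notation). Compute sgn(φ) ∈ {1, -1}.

-1

The cycle lengths are 7, 3, 2, 1.
A cycle is odd iff its length is even; φ has 1 even-length cycle, so sgn(φ) = (−1)^1 and φ is odd.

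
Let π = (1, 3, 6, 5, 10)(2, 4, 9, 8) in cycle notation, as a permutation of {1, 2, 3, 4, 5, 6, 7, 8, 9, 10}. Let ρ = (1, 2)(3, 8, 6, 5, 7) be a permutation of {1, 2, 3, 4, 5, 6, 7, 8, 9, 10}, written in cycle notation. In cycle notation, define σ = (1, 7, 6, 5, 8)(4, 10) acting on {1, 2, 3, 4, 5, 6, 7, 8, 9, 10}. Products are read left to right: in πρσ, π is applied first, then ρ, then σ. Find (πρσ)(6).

6

(πρσ)(6) = σ(ρ(π(6))). π(6) = 5, then ρ(5) = 7, then σ(7) = 6, so the result is 6.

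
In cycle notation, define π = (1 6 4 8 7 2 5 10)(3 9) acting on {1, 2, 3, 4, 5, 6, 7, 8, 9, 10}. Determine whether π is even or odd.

The cycle lengths are 8, 2.
A cycle of length ℓ contributes ℓ−1 transpositions, so π is a product of 7 + 1 = 8 transpositions — even.

even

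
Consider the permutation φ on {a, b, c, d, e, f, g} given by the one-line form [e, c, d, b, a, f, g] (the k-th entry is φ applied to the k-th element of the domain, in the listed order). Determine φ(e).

a

e is element number 5 of the domain, and entry number 5 of the one-line form is a, so φ(e) = a.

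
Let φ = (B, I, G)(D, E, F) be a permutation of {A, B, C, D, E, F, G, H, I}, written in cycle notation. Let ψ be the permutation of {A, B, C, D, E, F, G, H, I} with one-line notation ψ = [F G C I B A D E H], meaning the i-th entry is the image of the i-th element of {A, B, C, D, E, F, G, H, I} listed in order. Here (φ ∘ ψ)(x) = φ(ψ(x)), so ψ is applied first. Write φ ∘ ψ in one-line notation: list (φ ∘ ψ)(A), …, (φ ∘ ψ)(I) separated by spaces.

D B C G I A E F H

For each element, apply ψ then φ: A → F → D; B → G → B; C → C → C; D → I → G; E → B → I; F → A → A; G → D → E; H → E → F; I → H → H.
Collecting the images, φ ∘ ψ = [D B C G I A E F H].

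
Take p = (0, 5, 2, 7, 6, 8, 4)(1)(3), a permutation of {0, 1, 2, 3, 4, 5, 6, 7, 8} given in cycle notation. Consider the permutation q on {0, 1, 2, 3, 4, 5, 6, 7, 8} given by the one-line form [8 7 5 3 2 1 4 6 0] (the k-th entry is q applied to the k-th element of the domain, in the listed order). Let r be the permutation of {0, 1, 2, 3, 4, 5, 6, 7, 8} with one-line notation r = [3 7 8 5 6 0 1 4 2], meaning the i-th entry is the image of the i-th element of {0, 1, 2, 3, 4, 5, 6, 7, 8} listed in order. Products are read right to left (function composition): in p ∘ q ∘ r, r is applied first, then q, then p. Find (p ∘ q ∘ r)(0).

3

Apply the permutations in order: r(0) = 3, then q(3) = 3, then p(3) = 3. So (p ∘ q ∘ r)(0) = 3.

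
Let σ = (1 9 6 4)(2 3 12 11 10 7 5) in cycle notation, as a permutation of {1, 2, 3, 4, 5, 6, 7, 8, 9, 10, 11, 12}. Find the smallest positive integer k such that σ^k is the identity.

The disjoint cycles have lengths 7, 4, 1.
The order of σ is the least common multiple of its cycle lengths: lcm(7, 4) = 28.

28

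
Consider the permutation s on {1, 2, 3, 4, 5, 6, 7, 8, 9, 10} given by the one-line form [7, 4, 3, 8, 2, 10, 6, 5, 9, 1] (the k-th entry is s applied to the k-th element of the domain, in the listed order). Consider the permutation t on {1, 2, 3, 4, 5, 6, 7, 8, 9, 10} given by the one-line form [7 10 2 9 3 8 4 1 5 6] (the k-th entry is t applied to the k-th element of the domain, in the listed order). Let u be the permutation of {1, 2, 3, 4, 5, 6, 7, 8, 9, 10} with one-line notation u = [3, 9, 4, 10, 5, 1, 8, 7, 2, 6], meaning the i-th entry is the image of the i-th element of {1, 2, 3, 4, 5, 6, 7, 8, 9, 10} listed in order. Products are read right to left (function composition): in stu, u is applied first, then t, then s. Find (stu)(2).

2

Chase 2: u(2) = 9; t(9) = 5; s(5) = 2. Hence (stu)(2) = 2.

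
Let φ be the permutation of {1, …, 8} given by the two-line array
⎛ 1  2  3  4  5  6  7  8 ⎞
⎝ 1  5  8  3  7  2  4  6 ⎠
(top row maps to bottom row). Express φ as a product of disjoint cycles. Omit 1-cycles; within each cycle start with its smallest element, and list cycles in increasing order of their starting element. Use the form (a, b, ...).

(2, 5, 7, 4, 3, 8, 6)

Start at 2 and follow images: 2 → 5 → 7 → 4 → 3 → 8 → 6 → 2, giving the cycle (2, 5, 7, 4, 3, 8, 6).
Repeating from the next unused element and collecting all non-trivial cycles gives (2, 5, 7, 4, 3, 8, 6).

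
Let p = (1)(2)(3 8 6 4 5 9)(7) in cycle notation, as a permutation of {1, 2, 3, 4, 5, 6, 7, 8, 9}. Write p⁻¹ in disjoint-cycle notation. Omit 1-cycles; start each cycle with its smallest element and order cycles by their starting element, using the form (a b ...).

The inverse reverses each cycle.
Reversing each cycle of p and rotating so the smallest element leads gives (3 9 5 4 6 8).

(3 9 5 4 6 8)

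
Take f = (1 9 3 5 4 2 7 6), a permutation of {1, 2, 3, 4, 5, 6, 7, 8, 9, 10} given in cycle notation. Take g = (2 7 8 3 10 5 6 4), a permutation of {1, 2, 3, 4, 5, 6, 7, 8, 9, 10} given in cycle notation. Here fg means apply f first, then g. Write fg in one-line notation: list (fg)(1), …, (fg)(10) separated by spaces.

For each element, apply f then g: 1 → 9 → 9; 2 → 7 → 8; 3 → 5 → 6; 4 → 2 → 7; 5 → 4 → 2; 6 → 1 → 1; 7 → 6 → 4; 8 → 8 → 3; 9 → 3 → 10; 10 → 10 → 5.
Collecting the images, fg = [9 8 6 7 2 1 4 3 10 5].

9 8 6 7 2 1 4 3 10 5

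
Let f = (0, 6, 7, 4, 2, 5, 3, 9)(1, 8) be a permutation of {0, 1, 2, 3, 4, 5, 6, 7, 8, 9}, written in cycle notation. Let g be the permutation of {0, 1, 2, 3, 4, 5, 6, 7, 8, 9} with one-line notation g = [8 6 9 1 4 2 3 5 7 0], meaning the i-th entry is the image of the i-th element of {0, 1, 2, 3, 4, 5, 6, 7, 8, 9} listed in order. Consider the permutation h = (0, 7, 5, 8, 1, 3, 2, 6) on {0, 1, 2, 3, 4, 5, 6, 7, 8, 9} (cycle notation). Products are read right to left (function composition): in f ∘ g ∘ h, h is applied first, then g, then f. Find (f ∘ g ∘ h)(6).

1

(f ∘ g ∘ h)(6) = f(g(h(6))). h(6) = 0, then g(0) = 8, then f(8) = 1, so the result is 1.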